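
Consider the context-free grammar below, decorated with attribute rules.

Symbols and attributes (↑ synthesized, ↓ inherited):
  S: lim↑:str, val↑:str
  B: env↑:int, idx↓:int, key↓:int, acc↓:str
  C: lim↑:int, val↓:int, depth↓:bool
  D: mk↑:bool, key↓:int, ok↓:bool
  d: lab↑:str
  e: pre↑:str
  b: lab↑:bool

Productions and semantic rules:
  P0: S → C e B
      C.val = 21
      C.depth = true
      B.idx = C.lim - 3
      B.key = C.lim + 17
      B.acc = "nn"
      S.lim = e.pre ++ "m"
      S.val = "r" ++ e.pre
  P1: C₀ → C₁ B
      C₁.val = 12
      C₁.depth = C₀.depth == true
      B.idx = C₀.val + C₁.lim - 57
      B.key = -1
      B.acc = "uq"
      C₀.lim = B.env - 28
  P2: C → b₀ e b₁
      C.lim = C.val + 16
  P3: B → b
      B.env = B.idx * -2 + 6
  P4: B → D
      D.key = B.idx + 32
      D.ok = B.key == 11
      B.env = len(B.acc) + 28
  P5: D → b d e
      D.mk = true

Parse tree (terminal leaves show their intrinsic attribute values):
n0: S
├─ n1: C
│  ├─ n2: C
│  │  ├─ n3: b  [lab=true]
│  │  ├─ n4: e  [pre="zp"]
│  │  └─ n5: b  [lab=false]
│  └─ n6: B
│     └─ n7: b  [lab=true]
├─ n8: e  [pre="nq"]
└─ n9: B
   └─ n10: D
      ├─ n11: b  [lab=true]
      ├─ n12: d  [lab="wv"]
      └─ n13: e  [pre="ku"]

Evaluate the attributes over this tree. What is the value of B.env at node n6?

1. n1.val = 21  [21]
2. n1.depth = true  [true]
3. n2.val = 12  [12]
4. n2.depth = true  [C₀.depth == true]
5. n3.lab = true  [terminal]
6. n4.pre = "zp"  [terminal]
7. n5.lab = false  [terminal]
8. n2.lim = 28  [C.val + 16]
9. n6.idx = -8  [C₀.val + C₁.lim - 57]
10. n6.key = -1  [-1]
11. n6.acc = "uq"  ["uq"]
12. n7.lab = true  [terminal]
13. n6.env = 22  [B.idx * -2 + 6]
14. n1.lim = -6  [B.env - 28]
15. n8.pre = "nq"  [terminal]
16. n9.idx = -9  [C.lim - 3]
17. n9.key = 11  [C.lim + 17]
18. n9.acc = "nn"  ["nn"]
19. n10.key = 23  [B.idx + 32]
20. n10.ok = true  [B.key == 11]
21. n11.lab = true  [terminal]
22. n12.lab = "wv"  [terminal]
23. n13.pre = "ku"  [terminal]
24. n10.mk = true  [true]
25. n9.env = 30  [len(B.acc) + 28]
26. n0.lim = "nqm"  [e.pre ++ "m"]
27. n0.val = "rnq"  ["r" ++ e.pre]

22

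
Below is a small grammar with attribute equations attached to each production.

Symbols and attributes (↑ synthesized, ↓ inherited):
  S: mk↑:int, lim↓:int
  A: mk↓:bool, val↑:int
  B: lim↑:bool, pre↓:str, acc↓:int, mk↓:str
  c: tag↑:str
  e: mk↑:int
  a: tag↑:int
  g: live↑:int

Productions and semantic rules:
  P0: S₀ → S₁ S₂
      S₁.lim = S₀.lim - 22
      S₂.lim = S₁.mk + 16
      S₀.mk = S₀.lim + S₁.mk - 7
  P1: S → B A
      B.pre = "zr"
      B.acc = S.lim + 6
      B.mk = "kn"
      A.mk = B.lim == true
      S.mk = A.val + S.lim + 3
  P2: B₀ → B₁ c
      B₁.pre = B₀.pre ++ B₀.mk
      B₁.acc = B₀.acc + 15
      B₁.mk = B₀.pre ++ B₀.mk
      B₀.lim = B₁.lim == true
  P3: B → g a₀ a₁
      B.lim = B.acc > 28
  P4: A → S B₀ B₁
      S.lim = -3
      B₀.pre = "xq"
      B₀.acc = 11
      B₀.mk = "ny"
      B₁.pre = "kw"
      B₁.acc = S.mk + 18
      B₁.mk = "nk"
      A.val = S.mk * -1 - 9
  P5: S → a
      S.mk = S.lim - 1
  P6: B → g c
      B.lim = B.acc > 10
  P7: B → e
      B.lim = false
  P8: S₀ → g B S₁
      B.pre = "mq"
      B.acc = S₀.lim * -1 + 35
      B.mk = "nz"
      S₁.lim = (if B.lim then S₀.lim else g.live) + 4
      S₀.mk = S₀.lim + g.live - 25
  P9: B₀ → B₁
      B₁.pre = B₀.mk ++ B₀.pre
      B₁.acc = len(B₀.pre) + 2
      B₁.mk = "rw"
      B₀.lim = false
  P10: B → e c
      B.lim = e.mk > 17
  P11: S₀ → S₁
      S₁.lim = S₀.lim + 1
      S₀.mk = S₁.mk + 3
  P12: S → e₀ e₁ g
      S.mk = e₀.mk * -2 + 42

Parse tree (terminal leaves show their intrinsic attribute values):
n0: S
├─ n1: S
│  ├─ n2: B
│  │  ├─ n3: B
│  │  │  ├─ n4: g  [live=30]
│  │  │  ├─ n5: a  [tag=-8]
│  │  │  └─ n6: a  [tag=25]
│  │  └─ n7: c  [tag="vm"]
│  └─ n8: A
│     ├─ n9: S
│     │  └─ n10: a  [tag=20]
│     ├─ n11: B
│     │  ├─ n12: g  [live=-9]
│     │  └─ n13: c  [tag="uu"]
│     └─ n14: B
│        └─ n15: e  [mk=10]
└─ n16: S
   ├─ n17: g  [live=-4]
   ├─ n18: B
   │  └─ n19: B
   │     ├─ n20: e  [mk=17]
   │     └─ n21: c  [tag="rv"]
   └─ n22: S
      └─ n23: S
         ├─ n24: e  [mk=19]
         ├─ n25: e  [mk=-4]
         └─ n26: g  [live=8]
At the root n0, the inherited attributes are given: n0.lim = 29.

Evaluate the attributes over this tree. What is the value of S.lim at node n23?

1

1. n0.lim = 29  [given at root]
2. n1.lim = 7  [S₀.lim - 22]
3. n2.pre = "zr"  ["zr"]
4. n2.acc = 13  [S.lim + 6]
5. n2.mk = "kn"  ["kn"]
6. n3.pre = "zrkn"  [B₀.pre ++ B₀.mk]
7. n3.acc = 28  [B₀.acc + 15]
8. n3.mk = "zrkn"  [B₀.pre ++ B₀.mk]
9. n4.live = 30  [terminal]
10. n5.tag = -8  [terminal]
11. n6.tag = 25  [terminal]
12. n3.lim = false  [B.acc > 28]
13. n7.tag = "vm"  [terminal]
14. n2.lim = false  [B₁.lim == true]
15. n8.mk = false  [B.lim == true]
16. n9.lim = -3  [-3]
17. n10.tag = 20  [terminal]
18. n9.mk = -4  [S.lim - 1]
19. n11.pre = "xq"  ["xq"]
20. n11.acc = 11  [11]
21. n11.mk = "ny"  ["ny"]
22. n12.live = -9  [terminal]
23. n13.tag = "uu"  [terminal]
24. n11.lim = true  [B.acc > 10]
25. n14.pre = "kw"  ["kw"]
26. n14.acc = 14  [S.mk + 18]
27. n14.mk = "nk"  ["nk"]
28. n15.mk = 10  [terminal]
29. n14.lim = false  [false]
30. n8.val = -5  [S.mk * -1 - 9]
31. n1.mk = 5  [A.val + S.lim + 3]
32. n16.lim = 21  [S₁.mk + 16]
33. n17.live = -4  [terminal]
34. n18.pre = "mq"  ["mq"]
35. n18.acc = 14  [S₀.lim * -1 + 35]
36. n18.mk = "nz"  ["nz"]
37. n19.pre = "nzmq"  [B₀.mk ++ B₀.pre]
38. n19.acc = 4  [len(B₀.pre) + 2]
39. n19.mk = "rw"  ["rw"]
40. n20.mk = 17  [terminal]
41. n21.tag = "rv"  [terminal]
42. n19.lim = false  [e.mk > 17]
43. n18.lim = false  [false]
44. n22.lim = 0  [(if B.lim then S₀.lim else g.live) + 4]
45. n23.lim = 1  [S₀.lim + 1]
46. n24.mk = 19  [terminal]
47. n25.mk = -4  [terminal]
48. n26.live = 8  [terminal]
49. n23.mk = 4  [e₀.mk * -2 + 42]
50. n22.mk = 7  [S₁.mk + 3]
51. n16.mk = -8  [S₀.lim + g.live - 25]
52. n0.mk = 27  [S₀.lim + S₁.mk - 7]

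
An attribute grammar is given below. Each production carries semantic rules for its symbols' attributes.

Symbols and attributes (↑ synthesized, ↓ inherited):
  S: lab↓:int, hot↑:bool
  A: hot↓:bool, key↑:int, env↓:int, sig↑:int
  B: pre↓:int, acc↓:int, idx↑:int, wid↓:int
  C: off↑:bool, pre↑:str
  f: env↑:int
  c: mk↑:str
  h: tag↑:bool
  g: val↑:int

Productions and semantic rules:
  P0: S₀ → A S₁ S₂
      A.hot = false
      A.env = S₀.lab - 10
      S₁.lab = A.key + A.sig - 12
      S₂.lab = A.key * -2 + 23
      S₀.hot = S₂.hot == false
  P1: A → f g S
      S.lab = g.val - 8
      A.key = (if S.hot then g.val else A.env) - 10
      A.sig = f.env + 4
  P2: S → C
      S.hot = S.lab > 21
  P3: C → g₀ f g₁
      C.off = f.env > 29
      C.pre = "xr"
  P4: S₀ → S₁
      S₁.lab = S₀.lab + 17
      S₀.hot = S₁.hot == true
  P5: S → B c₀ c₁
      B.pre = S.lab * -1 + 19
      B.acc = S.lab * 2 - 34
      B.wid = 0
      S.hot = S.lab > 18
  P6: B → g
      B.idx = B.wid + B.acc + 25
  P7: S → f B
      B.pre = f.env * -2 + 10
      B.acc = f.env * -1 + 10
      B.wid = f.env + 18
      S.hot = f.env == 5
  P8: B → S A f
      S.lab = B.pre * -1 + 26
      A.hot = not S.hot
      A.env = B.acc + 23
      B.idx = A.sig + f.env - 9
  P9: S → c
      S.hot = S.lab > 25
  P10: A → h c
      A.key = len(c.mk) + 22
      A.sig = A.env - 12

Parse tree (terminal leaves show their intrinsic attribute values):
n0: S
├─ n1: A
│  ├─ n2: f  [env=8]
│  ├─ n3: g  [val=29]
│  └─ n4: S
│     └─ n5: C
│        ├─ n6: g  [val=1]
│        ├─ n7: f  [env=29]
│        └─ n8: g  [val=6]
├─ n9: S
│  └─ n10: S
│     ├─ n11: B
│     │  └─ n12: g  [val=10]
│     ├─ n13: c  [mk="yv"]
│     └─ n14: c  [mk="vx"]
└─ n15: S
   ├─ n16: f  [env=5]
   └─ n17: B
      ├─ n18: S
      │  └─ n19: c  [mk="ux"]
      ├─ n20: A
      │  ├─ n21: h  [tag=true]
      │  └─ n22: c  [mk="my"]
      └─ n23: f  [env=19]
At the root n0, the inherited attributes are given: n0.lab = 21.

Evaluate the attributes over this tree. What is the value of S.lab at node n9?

1

1. n0.lab = 21  [given at root]
2. n1.hot = false  [false]
3. n1.env = 11  [S₀.lab - 10]
4. n2.env = 8  [terminal]
5. n3.val = 29  [terminal]
6. n4.lab = 21  [g.val - 8]
7. n6.val = 1  [terminal]
8. n7.env = 29  [terminal]
9. n8.val = 6  [terminal]
10. n5.off = false  [f.env > 29]
11. n5.pre = "xr"  ["xr"]
12. n4.hot = false  [S.lab > 21]
13. n1.key = 1  [(if S.hot then g.val else A.env) - 10]
14. n1.sig = 12  [f.env + 4]
15. n9.lab = 1  [A.key + A.sig - 12]
16. n10.lab = 18  [S₀.lab + 17]
17. n11.pre = 1  [S.lab * -1 + 19]
18. n11.acc = 2  [S.lab * 2 - 34]
19. n11.wid = 0  [0]
20. n12.val = 10  [terminal]
21. n11.idx = 27  [B.wid + B.acc + 25]
22. n13.mk = "yv"  [terminal]
23. n14.mk = "vx"  [terminal]
24. n10.hot = false  [S.lab > 18]
25. n9.hot = false  [S₁.hot == true]
26. n15.lab = 21  [A.key * -2 + 23]
27. n16.env = 5  [terminal]
28. n17.pre = 0  [f.env * -2 + 10]
29. n17.acc = 5  [f.env * -1 + 10]
30. n17.wid = 23  [f.env + 18]
31. n18.lab = 26  [B.pre * -1 + 26]
32. n19.mk = "ux"  [terminal]
33. n18.hot = true  [S.lab > 25]
34. n20.hot = false  [not S.hot]
35. n20.env = 28  [B.acc + 23]
36. n21.tag = true  [terminal]
37. n22.mk = "my"  [terminal]
38. n20.key = 24  [len(c.mk) + 22]
39. n20.sig = 16  [A.env - 12]
40. n23.env = 19  [terminal]
41. n17.idx = 26  [A.sig + f.env - 9]
42. n15.hot = true  [f.env == 5]
43. n0.hot = false  [S₂.hot == false]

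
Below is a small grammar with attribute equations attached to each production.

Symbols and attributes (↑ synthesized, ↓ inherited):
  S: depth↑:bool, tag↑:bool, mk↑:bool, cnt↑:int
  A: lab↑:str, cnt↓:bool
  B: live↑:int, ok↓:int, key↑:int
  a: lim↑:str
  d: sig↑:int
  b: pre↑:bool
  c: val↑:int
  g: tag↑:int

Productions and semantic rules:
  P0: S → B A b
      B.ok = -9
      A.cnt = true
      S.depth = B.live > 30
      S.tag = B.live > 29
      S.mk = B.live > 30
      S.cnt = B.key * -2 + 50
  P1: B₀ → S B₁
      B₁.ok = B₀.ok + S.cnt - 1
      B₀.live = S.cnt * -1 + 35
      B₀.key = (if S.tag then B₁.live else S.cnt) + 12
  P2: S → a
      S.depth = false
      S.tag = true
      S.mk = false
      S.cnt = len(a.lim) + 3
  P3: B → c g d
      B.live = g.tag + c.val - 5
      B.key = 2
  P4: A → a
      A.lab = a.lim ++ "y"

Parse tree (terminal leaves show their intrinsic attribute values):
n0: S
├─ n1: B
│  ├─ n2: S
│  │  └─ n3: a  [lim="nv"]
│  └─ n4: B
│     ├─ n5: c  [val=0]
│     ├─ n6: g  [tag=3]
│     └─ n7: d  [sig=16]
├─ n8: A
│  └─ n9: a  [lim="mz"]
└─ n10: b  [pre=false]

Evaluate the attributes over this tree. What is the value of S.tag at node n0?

true

1. n1.ok = -9  [-9]
2. n3.lim = "nv"  [terminal]
3. n2.depth = false  [false]
4. n2.tag = true  [true]
5. n2.mk = false  [false]
6. n2.cnt = 5  [len(a.lim) + 3]
7. n4.ok = -5  [B₀.ok + S.cnt - 1]
8. n5.val = 0  [terminal]
9. n6.tag = 3  [terminal]
10. n7.sig = 16  [terminal]
11. n4.live = -2  [g.tag + c.val - 5]
12. n4.key = 2  [2]
13. n1.live = 30  [S.cnt * -1 + 35]
14. n1.key = 10  [(if S.tag then B₁.live else S.cnt) + 12]
15. n8.cnt = true  [true]
16. n9.lim = "mz"  [terminal]
17. n8.lab = "mzy"  [a.lim ++ "y"]
18. n10.pre = false  [terminal]
19. n0.depth = false  [B.live > 30]
20. n0.tag = true  [B.live > 29]
21. n0.mk = false  [B.live > 30]
22. n0.cnt = 30  [B.key * -2 + 50]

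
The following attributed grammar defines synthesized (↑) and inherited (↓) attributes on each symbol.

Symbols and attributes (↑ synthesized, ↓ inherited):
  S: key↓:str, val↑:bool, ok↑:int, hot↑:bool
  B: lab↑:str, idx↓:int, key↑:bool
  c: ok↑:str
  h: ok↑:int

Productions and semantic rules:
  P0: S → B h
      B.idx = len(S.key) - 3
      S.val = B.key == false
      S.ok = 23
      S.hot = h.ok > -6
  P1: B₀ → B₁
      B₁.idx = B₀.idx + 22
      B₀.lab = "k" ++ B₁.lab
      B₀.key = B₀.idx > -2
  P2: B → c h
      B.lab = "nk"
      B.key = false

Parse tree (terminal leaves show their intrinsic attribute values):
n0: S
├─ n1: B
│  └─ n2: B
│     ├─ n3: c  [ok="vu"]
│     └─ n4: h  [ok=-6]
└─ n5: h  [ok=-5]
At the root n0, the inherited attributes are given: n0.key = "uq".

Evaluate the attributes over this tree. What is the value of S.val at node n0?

1. n0.key = "uq"  [given at root]
2. n1.idx = -1  [len(S.key) - 3]
3. n2.idx = 21  [B₀.idx + 22]
4. n3.ok = "vu"  [terminal]
5. n4.ok = -6  [terminal]
6. n2.lab = "nk"  ["nk"]
7. n2.key = false  [false]
8. n1.lab = "knk"  ["k" ++ B₁.lab]
9. n1.key = true  [B₀.idx > -2]
10. n5.ok = -5  [terminal]
11. n0.val = false  [B.key == false]
12. n0.ok = 23  [23]
13. n0.hot = true  [h.ok > -6]

false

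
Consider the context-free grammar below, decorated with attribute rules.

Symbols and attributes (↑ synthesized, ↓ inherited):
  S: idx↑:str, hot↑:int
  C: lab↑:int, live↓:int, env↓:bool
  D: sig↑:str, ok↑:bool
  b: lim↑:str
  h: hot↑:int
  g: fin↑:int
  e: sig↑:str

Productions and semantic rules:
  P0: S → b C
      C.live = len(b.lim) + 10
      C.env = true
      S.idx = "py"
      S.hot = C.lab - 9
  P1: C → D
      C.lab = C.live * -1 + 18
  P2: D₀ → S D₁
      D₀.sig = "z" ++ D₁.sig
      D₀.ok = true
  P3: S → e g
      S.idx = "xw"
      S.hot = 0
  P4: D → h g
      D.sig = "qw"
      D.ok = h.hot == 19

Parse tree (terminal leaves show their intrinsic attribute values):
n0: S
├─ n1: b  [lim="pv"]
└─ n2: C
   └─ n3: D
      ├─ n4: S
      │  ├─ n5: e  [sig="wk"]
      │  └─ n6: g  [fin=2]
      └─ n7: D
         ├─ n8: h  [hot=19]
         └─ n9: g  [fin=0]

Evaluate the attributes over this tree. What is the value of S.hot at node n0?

1. n1.lim = "pv"  [terminal]
2. n2.live = 12  [len(b.lim) + 10]
3. n2.env = true  [true]
4. n5.sig = "wk"  [terminal]
5. n6.fin = 2  [terminal]
6. n4.idx = "xw"  ["xw"]
7. n4.hot = 0  [0]
8. n8.hot = 19  [terminal]
9. n9.fin = 0  [terminal]
10. n7.sig = "qw"  ["qw"]
11. n7.ok = true  [h.hot == 19]
12. n3.sig = "zqw"  ["z" ++ D₁.sig]
13. n3.ok = true  [true]
14. n2.lab = 6  [C.live * -1 + 18]
15. n0.idx = "py"  ["py"]
16. n0.hot = -3  [C.lab - 9]

-3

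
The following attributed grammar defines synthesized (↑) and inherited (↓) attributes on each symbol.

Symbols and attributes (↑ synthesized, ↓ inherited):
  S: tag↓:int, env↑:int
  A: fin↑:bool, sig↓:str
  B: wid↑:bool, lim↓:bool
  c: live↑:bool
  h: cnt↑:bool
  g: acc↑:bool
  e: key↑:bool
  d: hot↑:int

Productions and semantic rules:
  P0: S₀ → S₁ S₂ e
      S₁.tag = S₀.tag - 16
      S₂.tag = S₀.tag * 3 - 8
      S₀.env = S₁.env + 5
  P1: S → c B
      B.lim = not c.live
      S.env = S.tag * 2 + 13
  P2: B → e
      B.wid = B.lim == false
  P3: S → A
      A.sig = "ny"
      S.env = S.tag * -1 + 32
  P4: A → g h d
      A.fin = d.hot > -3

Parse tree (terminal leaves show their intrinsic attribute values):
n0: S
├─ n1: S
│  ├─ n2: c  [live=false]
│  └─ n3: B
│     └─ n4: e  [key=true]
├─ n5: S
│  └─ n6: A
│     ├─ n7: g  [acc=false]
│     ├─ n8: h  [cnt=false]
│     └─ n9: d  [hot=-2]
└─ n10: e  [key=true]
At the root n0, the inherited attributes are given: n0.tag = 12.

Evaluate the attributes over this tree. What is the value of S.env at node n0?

1. n0.tag = 12  [given at root]
2. n1.tag = -4  [S₀.tag - 16]
3. n2.live = false  [terminal]
4. n3.lim = true  [not c.live]
5. n4.key = true  [terminal]
6. n3.wid = false  [B.lim == false]
7. n1.env = 5  [S.tag * 2 + 13]
8. n5.tag = 28  [S₀.tag * 3 - 8]
9. n6.sig = "ny"  ["ny"]
10. n7.acc = false  [terminal]
11. n8.cnt = false  [terminal]
12. n9.hot = -2  [terminal]
13. n6.fin = true  [d.hot > -3]
14. n5.env = 4  [S.tag * -1 + 32]
15. n10.key = true  [terminal]
16. n0.env = 10  [S₁.env + 5]

10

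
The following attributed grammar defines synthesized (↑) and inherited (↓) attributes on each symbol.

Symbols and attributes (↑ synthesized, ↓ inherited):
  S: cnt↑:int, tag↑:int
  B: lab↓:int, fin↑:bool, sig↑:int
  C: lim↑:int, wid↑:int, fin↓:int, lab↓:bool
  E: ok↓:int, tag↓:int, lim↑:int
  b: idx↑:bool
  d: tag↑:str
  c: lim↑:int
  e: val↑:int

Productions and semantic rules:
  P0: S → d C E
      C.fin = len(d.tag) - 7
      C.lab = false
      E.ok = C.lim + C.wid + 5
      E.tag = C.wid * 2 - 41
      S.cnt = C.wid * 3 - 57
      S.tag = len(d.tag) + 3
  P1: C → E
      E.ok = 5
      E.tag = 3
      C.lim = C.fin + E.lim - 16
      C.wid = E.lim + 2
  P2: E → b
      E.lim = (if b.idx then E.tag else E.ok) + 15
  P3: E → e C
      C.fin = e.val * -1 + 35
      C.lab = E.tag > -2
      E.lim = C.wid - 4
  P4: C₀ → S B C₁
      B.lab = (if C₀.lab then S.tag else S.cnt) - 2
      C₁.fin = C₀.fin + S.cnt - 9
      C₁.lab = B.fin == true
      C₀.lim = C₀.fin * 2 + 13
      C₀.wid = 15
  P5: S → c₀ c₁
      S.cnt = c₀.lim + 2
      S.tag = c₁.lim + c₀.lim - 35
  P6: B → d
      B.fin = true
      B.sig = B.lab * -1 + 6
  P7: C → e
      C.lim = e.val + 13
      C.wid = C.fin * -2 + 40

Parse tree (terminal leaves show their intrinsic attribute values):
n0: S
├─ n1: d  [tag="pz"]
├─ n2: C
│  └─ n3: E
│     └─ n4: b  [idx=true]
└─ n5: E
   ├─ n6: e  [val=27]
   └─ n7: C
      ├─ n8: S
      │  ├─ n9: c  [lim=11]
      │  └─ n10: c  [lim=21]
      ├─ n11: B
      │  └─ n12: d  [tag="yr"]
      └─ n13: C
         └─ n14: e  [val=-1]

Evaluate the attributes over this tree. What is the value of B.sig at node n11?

1. n1.tag = "pz"  [terminal]
2. n2.fin = -5  [len(d.tag) - 7]
3. n2.lab = false  [false]
4. n3.ok = 5  [5]
5. n3.tag = 3  [3]
6. n4.idx = true  [terminal]
7. n3.lim = 18  [(if b.idx then E.tag else E.ok) + 15]
8. n2.lim = -3  [C.fin + E.lim - 16]
9. n2.wid = 20  [E.lim + 2]
10. n5.ok = 22  [C.lim + C.wid + 5]
11. n5.tag = -1  [C.wid * 2 - 41]
12. n6.val = 27  [terminal]
13. n7.fin = 8  [e.val * -1 + 35]
14. n7.lab = true  [E.tag > -2]
15. n9.lim = 11  [terminal]
16. n10.lim = 21  [terminal]
17. n8.cnt = 13  [c₀.lim + 2]
18. n8.tag = -3  [c₁.lim + c₀.lim - 35]
19. n11.lab = -5  [(if C₀.lab then S.tag else S.cnt) - 2]
20. n12.tag = "yr"  [terminal]
21. n11.fin = true  [true]
22. n11.sig = 11  [B.lab * -1 + 6]
23. n13.fin = 12  [C₀.fin + S.cnt - 9]
24. n13.lab = true  [B.fin == true]
25. n14.val = -1  [terminal]
26. n13.lim = 12  [e.val + 13]
27. n13.wid = 16  [C.fin * -2 + 40]
28. n7.lim = 29  [C₀.fin * 2 + 13]
29. n7.wid = 15  [15]
30. n5.lim = 11  [C.wid - 4]
31. n0.cnt = 3  [C.wid * 3 - 57]
32. n0.tag = 5  [len(d.tag) + 3]

11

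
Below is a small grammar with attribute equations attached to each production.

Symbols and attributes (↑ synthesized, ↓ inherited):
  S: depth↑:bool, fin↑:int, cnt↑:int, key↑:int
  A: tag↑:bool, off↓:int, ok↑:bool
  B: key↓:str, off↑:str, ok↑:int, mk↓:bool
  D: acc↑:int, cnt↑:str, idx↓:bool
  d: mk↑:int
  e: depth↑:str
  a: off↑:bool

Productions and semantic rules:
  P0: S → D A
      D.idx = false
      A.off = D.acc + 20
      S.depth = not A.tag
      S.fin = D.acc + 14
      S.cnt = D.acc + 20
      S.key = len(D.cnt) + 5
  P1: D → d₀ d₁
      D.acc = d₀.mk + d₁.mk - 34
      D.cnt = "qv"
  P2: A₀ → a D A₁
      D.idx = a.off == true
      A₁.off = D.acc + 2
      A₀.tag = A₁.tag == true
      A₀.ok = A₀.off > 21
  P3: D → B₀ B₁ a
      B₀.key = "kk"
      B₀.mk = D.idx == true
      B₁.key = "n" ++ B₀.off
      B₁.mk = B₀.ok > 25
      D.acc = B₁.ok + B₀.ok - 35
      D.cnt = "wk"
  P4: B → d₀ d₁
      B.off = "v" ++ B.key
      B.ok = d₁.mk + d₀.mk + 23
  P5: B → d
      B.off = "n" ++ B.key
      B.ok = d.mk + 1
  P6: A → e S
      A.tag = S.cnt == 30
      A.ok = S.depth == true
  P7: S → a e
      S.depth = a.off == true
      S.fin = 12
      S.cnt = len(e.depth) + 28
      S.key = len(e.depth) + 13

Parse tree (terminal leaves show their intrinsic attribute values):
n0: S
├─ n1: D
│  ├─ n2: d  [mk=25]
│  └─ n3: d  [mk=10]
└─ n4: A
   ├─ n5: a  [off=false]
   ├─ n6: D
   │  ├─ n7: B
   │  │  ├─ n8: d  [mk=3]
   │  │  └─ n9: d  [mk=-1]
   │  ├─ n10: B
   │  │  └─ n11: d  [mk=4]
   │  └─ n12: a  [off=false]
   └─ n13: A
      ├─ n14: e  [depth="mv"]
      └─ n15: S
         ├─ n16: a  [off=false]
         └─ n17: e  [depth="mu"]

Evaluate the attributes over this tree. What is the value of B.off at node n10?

1. n1.idx = false  [false]
2. n2.mk = 25  [terminal]
3. n3.mk = 10  [terminal]
4. n1.acc = 1  [d₀.mk + d₁.mk - 34]
5. n1.cnt = "qv"  ["qv"]
6. n4.off = 21  [D.acc + 20]
7. n5.off = false  [terminal]
8. n6.idx = false  [a.off == true]
9. n7.key = "kk"  ["kk"]
10. n7.mk = false  [D.idx == true]
11. n8.mk = 3  [terminal]
12. n9.mk = -1  [terminal]
13. n7.off = "vkk"  ["v" ++ B.key]
14. n7.ok = 25  [d₁.mk + d₀.mk + 23]
15. n10.key = "nvkk"  ["n" ++ B₀.off]
16. n10.mk = false  [B₀.ok > 25]
17. n11.mk = 4  [terminal]
18. n10.off = "nnvkk"  ["n" ++ B.key]
19. n10.ok = 5  [d.mk + 1]
20. n12.off = false  [terminal]
21. n6.acc = -5  [B₁.ok + B₀.ok - 35]
22. n6.cnt = "wk"  ["wk"]
23. n13.off = -3  [D.acc + 2]
24. n14.depth = "mv"  [terminal]
25. n16.off = false  [terminal]
26. n17.depth = "mu"  [terminal]
27. n15.depth = false  [a.off == true]
28. n15.fin = 12  [12]
29. n15.cnt = 30  [len(e.depth) + 28]
30. n15.key = 15  [len(e.depth) + 13]
31. n13.tag = true  [S.cnt == 30]
32. n13.ok = false  [S.depth == true]
33. n4.tag = true  [A₁.tag == true]
34. n4.ok = false  [A₀.off > 21]
35. n0.depth = false  [not A.tag]
36. n0.fin = 15  [D.acc + 14]
37. n0.cnt = 21  [D.acc + 20]
38. n0.key = 7  [len(D.cnt) + 5]

"nnvkk"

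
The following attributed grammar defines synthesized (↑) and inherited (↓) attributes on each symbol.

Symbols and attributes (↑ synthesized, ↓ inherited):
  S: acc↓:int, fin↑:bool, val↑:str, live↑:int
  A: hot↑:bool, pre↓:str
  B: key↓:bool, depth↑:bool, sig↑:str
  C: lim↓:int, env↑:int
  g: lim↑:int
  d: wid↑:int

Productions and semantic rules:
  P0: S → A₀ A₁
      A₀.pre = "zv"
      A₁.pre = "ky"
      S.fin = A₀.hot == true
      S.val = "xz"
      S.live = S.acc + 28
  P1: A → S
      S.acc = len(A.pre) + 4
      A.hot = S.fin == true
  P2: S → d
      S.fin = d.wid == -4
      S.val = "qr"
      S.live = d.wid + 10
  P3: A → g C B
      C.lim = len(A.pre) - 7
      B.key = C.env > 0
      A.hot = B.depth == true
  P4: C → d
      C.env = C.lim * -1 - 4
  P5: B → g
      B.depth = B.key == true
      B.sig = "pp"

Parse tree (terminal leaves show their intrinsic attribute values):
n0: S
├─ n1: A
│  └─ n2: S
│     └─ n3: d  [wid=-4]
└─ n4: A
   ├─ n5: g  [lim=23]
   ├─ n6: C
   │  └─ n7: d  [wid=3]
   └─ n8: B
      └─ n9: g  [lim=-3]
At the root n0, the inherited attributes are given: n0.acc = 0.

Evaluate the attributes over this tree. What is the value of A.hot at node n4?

1. n0.acc = 0  [given at root]
2. n1.pre = "zv"  ["zv"]
3. n2.acc = 6  [len(A.pre) + 4]
4. n3.wid = -4  [terminal]
5. n2.fin = true  [d.wid == -4]
6. n2.val = "qr"  ["qr"]
7. n2.live = 6  [d.wid + 10]
8. n1.hot = true  [S.fin == true]
9. n4.pre = "ky"  ["ky"]
10. n5.lim = 23  [terminal]
11. n6.lim = -5  [len(A.pre) - 7]
12. n7.wid = 3  [terminal]
13. n6.env = 1  [C.lim * -1 - 4]
14. n8.key = true  [C.env > 0]
15. n9.lim = -3  [terminal]
16. n8.depth = true  [B.key == true]
17. n8.sig = "pp"  ["pp"]
18. n4.hot = true  [B.depth == true]
19. n0.fin = true  [A₀.hot == true]
20. n0.val = "xz"  ["xz"]
21. n0.live = 28  [S.acc + 28]

true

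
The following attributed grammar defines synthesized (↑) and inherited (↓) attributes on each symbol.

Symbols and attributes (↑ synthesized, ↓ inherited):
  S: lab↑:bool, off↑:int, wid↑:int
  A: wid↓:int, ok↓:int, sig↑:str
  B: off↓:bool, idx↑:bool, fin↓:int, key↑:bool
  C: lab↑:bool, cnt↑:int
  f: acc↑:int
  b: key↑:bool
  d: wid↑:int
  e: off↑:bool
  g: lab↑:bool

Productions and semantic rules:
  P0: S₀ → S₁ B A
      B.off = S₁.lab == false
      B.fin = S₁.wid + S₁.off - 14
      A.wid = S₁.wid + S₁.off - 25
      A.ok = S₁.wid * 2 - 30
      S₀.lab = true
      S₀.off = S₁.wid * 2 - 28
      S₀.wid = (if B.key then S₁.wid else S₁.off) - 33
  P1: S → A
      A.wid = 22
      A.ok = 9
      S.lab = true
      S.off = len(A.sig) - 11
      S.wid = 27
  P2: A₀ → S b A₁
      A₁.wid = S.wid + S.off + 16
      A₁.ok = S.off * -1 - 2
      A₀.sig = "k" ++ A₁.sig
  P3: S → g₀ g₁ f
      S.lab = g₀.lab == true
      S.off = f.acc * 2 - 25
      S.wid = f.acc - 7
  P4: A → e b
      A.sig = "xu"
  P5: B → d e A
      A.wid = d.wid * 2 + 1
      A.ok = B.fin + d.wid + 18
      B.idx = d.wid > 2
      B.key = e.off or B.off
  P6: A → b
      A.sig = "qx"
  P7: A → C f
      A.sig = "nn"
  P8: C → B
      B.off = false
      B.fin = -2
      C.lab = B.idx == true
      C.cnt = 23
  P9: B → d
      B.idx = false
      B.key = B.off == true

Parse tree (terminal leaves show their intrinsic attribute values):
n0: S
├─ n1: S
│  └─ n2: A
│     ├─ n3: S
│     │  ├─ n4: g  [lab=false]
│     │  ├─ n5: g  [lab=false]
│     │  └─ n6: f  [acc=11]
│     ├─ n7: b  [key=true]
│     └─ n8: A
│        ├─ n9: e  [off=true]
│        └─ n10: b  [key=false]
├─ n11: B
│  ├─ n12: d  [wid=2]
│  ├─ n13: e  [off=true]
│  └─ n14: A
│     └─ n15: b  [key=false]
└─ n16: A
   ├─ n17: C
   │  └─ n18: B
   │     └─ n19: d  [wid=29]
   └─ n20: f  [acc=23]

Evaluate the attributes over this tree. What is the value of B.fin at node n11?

5

1. n2.wid = 22  [22]
2. n2.ok = 9  [9]
3. n4.lab = false  [terminal]
4. n5.lab = false  [terminal]
5. n6.acc = 11  [terminal]
6. n3.lab = false  [g₀.lab == true]
7. n3.off = -3  [f.acc * 2 - 25]
8. n3.wid = 4  [f.acc - 7]
9. n7.key = true  [terminal]
10. n8.wid = 17  [S.wid + S.off + 16]
11. n8.ok = 1  [S.off * -1 - 2]
12. n9.off = true  [terminal]
13. n10.key = false  [terminal]
14. n8.sig = "xu"  ["xu"]
15. n2.sig = "kxu"  ["k" ++ A₁.sig]
16. n1.lab = true  [true]
17. n1.off = -8  [len(A.sig) - 11]
18. n1.wid = 27  [27]
19. n11.off = false  [S₁.lab == false]
20. n11.fin = 5  [S₁.wid + S₁.off - 14]
21. n12.wid = 2  [terminal]
22. n13.off = true  [terminal]
23. n14.wid = 5  [d.wid * 2 + 1]
24. n14.ok = 25  [B.fin + d.wid + 18]
25. n15.key = false  [terminal]
26. n14.sig = "qx"  ["qx"]
27. n11.idx = false  [d.wid > 2]
28. n11.key = true  [e.off or B.off]
29. n16.wid = -6  [S₁.wid + S₁.off - 25]
30. n16.ok = 24  [S₁.wid * 2 - 30]
31. n18.off = false  [false]
32. n18.fin = -2  [-2]
33. n19.wid = 29  [terminal]
34. n18.idx = false  [false]
35. n18.key = false  [B.off == true]
36. n17.lab = false  [B.idx == true]
37. n17.cnt = 23  [23]
38. n20.acc = 23  [terminal]
39. n16.sig = "nn"  ["nn"]
40. n0.lab = true  [true]
41. n0.off = 26  [S₁.wid * 2 - 28]
42. n0.wid = -6  [(if B.key then S₁.wid else S₁.off) - 33]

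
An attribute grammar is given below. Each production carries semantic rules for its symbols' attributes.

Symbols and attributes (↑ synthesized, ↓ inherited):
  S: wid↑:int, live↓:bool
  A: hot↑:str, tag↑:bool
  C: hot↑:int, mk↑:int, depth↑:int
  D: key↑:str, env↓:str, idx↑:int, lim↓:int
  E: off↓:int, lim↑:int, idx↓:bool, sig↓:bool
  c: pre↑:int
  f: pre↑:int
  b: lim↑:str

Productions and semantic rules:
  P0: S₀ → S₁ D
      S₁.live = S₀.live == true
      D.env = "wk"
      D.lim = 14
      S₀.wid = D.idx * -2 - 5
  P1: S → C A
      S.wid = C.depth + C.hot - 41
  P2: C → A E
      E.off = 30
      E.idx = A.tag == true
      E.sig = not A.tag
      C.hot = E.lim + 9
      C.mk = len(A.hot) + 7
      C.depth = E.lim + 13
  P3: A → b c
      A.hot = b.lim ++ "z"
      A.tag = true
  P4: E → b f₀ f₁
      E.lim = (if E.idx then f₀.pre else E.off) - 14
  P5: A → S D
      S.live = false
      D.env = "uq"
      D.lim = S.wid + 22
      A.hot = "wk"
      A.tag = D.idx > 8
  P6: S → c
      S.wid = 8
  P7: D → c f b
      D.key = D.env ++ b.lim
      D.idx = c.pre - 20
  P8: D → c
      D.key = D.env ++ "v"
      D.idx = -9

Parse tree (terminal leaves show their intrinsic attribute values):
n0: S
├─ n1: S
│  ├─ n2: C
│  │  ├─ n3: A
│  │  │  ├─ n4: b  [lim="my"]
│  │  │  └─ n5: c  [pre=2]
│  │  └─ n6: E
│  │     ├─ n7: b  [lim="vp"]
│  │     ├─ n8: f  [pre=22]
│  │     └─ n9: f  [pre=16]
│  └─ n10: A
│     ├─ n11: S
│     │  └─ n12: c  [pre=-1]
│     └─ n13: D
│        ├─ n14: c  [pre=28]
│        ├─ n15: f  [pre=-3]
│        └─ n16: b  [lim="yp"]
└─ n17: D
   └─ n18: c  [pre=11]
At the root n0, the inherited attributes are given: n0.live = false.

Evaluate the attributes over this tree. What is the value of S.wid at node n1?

1. n0.live = false  [given at root]
2. n1.live = false  [S₀.live == true]
3. n4.lim = "my"  [terminal]
4. n5.pre = 2  [terminal]
5. n3.hot = "myz"  [b.lim ++ "z"]
6. n3.tag = true  [true]
7. n6.off = 30  [30]
8. n6.idx = true  [A.tag == true]
9. n6.sig = false  [not A.tag]
10. n7.lim = "vp"  [terminal]
11. n8.pre = 22  [terminal]
12. n9.pre = 16  [terminal]
13. n6.lim = 8  [(if E.idx then f₀.pre else E.off) - 14]
14. n2.hot = 17  [E.lim + 9]
15. n2.mk = 10  [len(A.hot) + 7]
16. n2.depth = 21  [E.lim + 13]
17. n11.live = false  [false]
18. n12.pre = -1  [terminal]
19. n11.wid = 8  [8]
20. n13.env = "uq"  ["uq"]
21. n13.lim = 30  [S.wid + 22]
22. n14.pre = 28  [terminal]
23. n15.pre = -3  [terminal]
24. n16.lim = "yp"  [terminal]
25. n13.key = "uqyp"  [D.env ++ b.lim]
26. n13.idx = 8  [c.pre - 20]
27. n10.hot = "wk"  ["wk"]
28. n10.tag = false  [D.idx > 8]
29. n1.wid = -3  [C.depth + C.hot - 41]
30. n17.env = "wk"  ["wk"]
31. n17.lim = 14  [14]
32. n18.pre = 11  [terminal]
33. n17.key = "wkv"  [D.env ++ "v"]
34. n17.idx = -9  [-9]
35. n0.wid = 13  [D.idx * -2 - 5]

-3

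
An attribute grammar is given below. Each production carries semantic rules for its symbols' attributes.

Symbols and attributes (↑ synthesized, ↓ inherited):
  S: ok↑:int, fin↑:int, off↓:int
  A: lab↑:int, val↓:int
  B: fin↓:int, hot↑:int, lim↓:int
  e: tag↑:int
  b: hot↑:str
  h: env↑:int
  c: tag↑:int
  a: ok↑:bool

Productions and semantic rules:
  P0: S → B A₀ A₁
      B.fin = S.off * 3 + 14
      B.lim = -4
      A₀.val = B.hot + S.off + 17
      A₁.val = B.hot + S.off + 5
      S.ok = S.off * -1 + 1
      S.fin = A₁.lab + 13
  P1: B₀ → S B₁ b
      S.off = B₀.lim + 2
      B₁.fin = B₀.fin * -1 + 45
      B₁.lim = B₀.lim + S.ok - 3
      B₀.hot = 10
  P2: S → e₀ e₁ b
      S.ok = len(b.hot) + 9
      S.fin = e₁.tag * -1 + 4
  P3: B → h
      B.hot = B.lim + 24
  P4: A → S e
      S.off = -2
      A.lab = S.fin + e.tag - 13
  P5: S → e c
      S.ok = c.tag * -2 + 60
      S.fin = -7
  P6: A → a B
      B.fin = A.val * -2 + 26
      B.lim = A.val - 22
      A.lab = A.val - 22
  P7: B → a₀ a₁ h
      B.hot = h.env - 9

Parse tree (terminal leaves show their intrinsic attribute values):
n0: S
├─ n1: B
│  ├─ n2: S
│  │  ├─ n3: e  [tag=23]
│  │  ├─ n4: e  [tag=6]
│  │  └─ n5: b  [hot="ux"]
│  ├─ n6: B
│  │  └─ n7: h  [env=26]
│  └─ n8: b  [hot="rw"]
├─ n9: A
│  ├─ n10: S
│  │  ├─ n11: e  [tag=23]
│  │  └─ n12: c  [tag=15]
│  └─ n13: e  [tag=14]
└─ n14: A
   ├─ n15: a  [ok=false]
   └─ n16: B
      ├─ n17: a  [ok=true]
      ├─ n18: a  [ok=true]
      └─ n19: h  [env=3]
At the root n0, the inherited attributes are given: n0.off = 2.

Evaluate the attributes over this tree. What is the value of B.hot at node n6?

28

1. n0.off = 2  [given at root]
2. n1.fin = 20  [S.off * 3 + 14]
3. n1.lim = -4  [-4]
4. n2.off = -2  [B₀.lim + 2]
5. n3.tag = 23  [terminal]
6. n4.tag = 6  [terminal]
7. n5.hot = "ux"  [terminal]
8. n2.ok = 11  [len(b.hot) + 9]
9. n2.fin = -2  [e₁.tag * -1 + 4]
10. n6.fin = 25  [B₀.fin * -1 + 45]
11. n6.lim = 4  [B₀.lim + S.ok - 3]
12. n7.env = 26  [terminal]
13. n6.hot = 28  [B.lim + 24]
14. n8.hot = "rw"  [terminal]
15. n1.hot = 10  [10]
16. n9.val = 29  [B.hot + S.off + 17]
17. n10.off = -2  [-2]
18. n11.tag = 23  [terminal]
19. n12.tag = 15  [terminal]
20. n10.ok = 30  [c.tag * -2 + 60]
21. n10.fin = -7  [-7]
22. n13.tag = 14  [terminal]
23. n9.lab = -6  [S.fin + e.tag - 13]
24. n14.val = 17  [B.hot + S.off + 5]
25. n15.ok = false  [terminal]
26. n16.fin = -8  [A.val * -2 + 26]
27. n16.lim = -5  [A.val - 22]
28. n17.ok = true  [terminal]
29. n18.ok = true  [terminal]
30. n19.env = 3  [terminal]
31. n16.hot = -6  [h.env - 9]
32. n14.lab = -5  [A.val - 22]
33. n0.ok = -1  [S.off * -1 + 1]
34. n0.fin = 8  [A₁.lab + 13]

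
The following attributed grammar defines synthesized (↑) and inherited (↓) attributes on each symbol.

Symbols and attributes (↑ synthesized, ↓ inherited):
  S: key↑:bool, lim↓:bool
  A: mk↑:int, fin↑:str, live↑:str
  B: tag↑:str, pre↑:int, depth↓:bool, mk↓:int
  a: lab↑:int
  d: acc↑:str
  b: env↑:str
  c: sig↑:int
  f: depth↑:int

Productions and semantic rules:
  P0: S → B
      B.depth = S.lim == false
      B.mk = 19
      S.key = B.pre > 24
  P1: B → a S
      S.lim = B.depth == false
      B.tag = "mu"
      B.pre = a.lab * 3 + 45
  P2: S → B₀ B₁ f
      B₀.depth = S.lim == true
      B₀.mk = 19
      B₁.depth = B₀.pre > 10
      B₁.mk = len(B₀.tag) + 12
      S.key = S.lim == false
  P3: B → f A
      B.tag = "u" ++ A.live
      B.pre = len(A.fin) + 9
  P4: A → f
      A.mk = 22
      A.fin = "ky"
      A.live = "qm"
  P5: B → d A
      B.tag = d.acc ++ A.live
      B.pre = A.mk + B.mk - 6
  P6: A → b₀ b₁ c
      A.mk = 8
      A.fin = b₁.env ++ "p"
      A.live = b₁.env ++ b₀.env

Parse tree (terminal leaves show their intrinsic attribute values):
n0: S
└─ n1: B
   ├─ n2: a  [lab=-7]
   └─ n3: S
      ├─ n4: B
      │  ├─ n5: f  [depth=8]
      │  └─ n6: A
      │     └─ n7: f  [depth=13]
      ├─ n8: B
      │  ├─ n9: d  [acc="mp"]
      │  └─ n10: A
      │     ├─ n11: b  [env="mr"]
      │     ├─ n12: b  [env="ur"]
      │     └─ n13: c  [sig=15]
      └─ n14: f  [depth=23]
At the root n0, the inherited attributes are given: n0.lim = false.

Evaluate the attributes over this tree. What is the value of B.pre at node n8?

17

1. n0.lim = false  [given at root]
2. n1.depth = true  [S.lim == false]
3. n1.mk = 19  [19]
4. n2.lab = -7  [terminal]
5. n3.lim = false  [B.depth == false]
6. n4.depth = false  [S.lim == true]
7. n4.mk = 19  [19]
8. n5.depth = 8  [terminal]
9. n7.depth = 13  [terminal]
10. n6.mk = 22  [22]
11. n6.fin = "ky"  ["ky"]
12. n6.live = "qm"  ["qm"]
13. n4.tag = "uqm"  ["u" ++ A.live]
14. n4.pre = 11  [len(A.fin) + 9]
15. n8.depth = true  [B₀.pre > 10]
16. n8.mk = 15  [len(B₀.tag) + 12]
17. n9.acc = "mp"  [terminal]
18. n11.env = "mr"  [terminal]
19. n12.env = "ur"  [terminal]
20. n13.sig = 15  [terminal]
21. n10.mk = 8  [8]
22. n10.fin = "urp"  [b₁.env ++ "p"]
23. n10.live = "urmr"  [b₁.env ++ b₀.env]
24. n8.tag = "mpurmr"  [d.acc ++ A.live]
25. n8.pre = 17  [A.mk + B.mk - 6]
26. n14.depth = 23  [terminal]
27. n3.key = true  [S.lim == false]
28. n1.tag = "mu"  ["mu"]
29. n1.pre = 24  [a.lab * 3 + 45]
30. n0.key = false  [B.pre > 24]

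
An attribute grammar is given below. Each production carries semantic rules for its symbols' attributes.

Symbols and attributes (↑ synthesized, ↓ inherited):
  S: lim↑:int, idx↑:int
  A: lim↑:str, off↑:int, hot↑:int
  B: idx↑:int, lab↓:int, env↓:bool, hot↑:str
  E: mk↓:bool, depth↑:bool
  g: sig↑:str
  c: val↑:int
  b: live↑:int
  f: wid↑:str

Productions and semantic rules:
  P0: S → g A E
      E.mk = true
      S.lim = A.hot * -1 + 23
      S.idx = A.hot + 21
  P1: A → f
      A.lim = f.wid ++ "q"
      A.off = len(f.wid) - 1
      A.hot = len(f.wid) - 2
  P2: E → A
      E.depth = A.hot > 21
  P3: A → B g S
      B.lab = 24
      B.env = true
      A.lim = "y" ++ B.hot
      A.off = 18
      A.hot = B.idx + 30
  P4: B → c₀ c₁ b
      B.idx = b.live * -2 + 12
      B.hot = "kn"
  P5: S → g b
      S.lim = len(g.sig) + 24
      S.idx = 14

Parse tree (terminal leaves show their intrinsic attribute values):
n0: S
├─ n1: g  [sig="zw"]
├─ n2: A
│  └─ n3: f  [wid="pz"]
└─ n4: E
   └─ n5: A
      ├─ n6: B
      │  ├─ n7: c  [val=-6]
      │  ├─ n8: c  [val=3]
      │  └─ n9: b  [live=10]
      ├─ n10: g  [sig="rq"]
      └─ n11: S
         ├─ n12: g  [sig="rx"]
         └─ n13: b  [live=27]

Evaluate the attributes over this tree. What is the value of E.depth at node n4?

true

1. n1.sig = "zw"  [terminal]
2. n3.wid = "pz"  [terminal]
3. n2.lim = "pzq"  [f.wid ++ "q"]
4. n2.off = 1  [len(f.wid) - 1]
5. n2.hot = 0  [len(f.wid) - 2]
6. n4.mk = true  [true]
7. n6.lab = 24  [24]
8. n6.env = true  [true]
9. n7.val = -6  [terminal]
10. n8.val = 3  [terminal]
11. n9.live = 10  [terminal]
12. n6.idx = -8  [b.live * -2 + 12]
13. n6.hot = "kn"  ["kn"]
14. n10.sig = "rq"  [terminal]
15. n12.sig = "rx"  [terminal]
16. n13.live = 27  [terminal]
17. n11.lim = 26  [len(g.sig) + 24]
18. n11.idx = 14  [14]
19. n5.lim = "ykn"  ["y" ++ B.hot]
20. n5.off = 18  [18]
21. n5.hot = 22  [B.idx + 30]
22. n4.depth = true  [A.hot > 21]
23. n0.lim = 23  [A.hot * -1 + 23]
24. n0.idx = 21  [A.hot + 21]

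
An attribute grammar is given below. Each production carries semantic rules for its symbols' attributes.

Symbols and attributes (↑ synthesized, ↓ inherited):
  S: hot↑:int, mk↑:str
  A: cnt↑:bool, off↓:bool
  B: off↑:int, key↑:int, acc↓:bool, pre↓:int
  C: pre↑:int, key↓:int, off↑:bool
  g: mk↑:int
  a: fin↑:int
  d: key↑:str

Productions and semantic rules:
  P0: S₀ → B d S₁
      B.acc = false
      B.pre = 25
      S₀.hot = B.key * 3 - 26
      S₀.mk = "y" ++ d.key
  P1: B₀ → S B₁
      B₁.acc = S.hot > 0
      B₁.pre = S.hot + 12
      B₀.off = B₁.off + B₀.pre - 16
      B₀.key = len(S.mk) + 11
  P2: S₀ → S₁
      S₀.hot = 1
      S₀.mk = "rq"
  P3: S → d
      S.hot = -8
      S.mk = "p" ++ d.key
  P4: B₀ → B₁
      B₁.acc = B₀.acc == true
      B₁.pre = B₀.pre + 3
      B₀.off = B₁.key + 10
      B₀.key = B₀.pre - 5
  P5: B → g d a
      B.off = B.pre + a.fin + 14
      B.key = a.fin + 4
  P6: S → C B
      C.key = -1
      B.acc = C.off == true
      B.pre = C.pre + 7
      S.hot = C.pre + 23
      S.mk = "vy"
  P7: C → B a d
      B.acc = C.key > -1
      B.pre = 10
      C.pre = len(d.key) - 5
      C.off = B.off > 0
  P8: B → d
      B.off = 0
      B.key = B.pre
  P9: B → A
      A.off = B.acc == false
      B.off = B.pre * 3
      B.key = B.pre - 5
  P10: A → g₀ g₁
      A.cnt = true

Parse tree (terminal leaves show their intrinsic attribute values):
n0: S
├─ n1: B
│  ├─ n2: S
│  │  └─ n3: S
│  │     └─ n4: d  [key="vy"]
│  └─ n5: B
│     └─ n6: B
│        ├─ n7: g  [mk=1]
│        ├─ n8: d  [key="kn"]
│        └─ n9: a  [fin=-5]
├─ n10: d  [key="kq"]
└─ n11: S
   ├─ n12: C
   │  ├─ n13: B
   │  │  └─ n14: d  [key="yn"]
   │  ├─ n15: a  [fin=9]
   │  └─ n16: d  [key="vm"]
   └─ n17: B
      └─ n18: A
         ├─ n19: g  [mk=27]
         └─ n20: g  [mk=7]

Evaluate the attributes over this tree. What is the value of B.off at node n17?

12

1. n1.acc = false  [false]
2. n1.pre = 25  [25]
3. n4.key = "vy"  [terminal]
4. n3.hot = -8  [-8]
5. n3.mk = "pvy"  ["p" ++ d.key]
6. n2.hot = 1  [1]
7. n2.mk = "rq"  ["rq"]
8. n5.acc = true  [S.hot > 0]
9. n5.pre = 13  [S.hot + 12]
10. n6.acc = true  [B₀.acc == true]
11. n6.pre = 16  [B₀.pre + 3]
12. n7.mk = 1  [terminal]
13. n8.key = "kn"  [terminal]
14. n9.fin = -5  [terminal]
15. n6.off = 25  [B.pre + a.fin + 14]
16. n6.key = -1  [a.fin + 4]
17. n5.off = 9  [B₁.key + 10]
18. n5.key = 8  [B₀.pre - 5]
19. n1.off = 18  [B₁.off + B₀.pre - 16]
20. n1.key = 13  [len(S.mk) + 11]
21. n10.key = "kq"  [terminal]
22. n12.key = -1  [-1]
23. n13.acc = false  [C.key > -1]
24. n13.pre = 10  [10]
25. n14.key = "yn"  [terminal]
26. n13.off = 0  [0]
27. n13.key = 10  [B.pre]
28. n15.fin = 9  [terminal]
29. n16.key = "vm"  [terminal]
30. n12.pre = -3  [len(d.key) - 5]
31. n12.off = false  [B.off > 0]
32. n17.acc = false  [C.off == true]
33. n17.pre = 4  [C.pre + 7]
34. n18.off = true  [B.acc == false]
35. n19.mk = 27  [terminal]
36. n20.mk = 7  [terminal]
37. n18.cnt = true  [true]
38. n17.off = 12  [B.pre * 3]
39. n17.key = -1  [B.pre - 5]
40. n11.hot = 20  [C.pre + 23]
41. n11.mk = "vy"  ["vy"]
42. n0.hot = 13  [B.key * 3 - 26]
43. n0.mk = "ykq"  ["y" ++ d.key]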